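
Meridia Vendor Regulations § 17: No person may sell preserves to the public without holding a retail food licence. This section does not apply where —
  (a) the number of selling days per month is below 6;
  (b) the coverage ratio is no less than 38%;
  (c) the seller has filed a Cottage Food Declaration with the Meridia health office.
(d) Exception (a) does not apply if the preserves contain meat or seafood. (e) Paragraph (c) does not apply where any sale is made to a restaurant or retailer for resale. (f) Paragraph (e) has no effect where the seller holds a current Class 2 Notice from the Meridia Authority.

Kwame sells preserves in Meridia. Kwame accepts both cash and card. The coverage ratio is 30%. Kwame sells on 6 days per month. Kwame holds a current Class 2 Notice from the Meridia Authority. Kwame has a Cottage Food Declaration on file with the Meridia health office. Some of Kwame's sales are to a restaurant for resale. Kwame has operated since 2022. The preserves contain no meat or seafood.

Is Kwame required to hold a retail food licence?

Exception (a) requires that the number of selling days per month is below 6; but the number of selling days per month is 6, not below 6, so (a) is unavailable.
Exception (b) does not apply: the coverage ratio is 30%, short of 38%.
All of (c)'s requirements are met (a Cottage Food Declaration is on file). Applying paragraphs (e)–(f): (e) operates (some sales are to a restaurant for resale), but is overridden by (f): (f) operates against (e): a current Class 2 Notice is held. Exception (c) stands.

No — exception (c) applies; Kwame is not required to hold a retail food licence.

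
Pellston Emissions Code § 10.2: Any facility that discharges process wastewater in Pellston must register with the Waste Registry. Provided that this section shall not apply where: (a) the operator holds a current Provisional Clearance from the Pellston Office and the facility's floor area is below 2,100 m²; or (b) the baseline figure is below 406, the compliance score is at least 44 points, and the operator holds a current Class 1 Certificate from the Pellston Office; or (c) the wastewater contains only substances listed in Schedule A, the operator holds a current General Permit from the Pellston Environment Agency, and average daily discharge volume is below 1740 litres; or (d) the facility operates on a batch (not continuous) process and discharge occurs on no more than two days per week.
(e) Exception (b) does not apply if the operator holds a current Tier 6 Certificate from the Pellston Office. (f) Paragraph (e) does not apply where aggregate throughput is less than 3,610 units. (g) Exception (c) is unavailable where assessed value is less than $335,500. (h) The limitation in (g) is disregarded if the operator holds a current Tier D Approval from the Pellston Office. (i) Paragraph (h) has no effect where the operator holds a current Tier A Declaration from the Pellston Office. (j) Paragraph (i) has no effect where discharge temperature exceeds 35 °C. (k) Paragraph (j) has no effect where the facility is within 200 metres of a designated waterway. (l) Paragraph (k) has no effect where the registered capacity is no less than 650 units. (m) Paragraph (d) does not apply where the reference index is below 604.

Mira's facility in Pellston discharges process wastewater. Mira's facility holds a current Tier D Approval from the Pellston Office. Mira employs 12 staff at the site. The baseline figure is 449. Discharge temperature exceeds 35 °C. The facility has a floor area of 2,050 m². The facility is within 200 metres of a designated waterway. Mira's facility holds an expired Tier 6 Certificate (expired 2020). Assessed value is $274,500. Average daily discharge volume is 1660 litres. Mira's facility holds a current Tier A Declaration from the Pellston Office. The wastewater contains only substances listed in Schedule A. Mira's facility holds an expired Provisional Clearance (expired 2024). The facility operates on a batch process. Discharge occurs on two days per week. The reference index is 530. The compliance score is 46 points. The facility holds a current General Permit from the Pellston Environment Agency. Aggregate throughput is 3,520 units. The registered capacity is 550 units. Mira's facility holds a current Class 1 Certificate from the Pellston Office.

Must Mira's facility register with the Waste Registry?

Exception (a) requires that the operator holds a current Provisional Clearance from the Pellston Office; but no current Provisional Clearance is held, so (a) is unavailable.
Exception (b) requires that the baseline figure is below 406; but the baseline figure is 449, not below 406, so (b) is unavailable.
Exception (c)'s conditions are all satisfied: the wastewater is Schedule-A-only; a current General Permit is held; average daily discharge volume is 1660 litres, below the 1740 litres limit. However, paragraphs (g)–(l) must be considered: (g) operates against (c): assessed value is $274,500, less than the $335,500 limit. (h) applies (a current Tier D Approval is held), but is itself disapplied by (i): (i) operates against (h): a current Tier A Declaration is held. (j) would limit (i) — discharge temperature exceeds 35 °C — but (k) sets (j) aside: (k) operates — the facility is within 200 m of a designated waterway. (l), which would lift (k), is not triggered — the registered capacity is 550 units, short of 650 units. So (c) is unavailable.
Exception (d): the facility operates on a batch process; discharge occurs on no more than two days per week — every condition holds. But applying paragraph (m): (m) is triggered — the reference index is 530, below the 604 limit. Exception (d) does not apply.
No exception applies. The general rule governs.

Yes — Mira's facility must register with the Waste Registry.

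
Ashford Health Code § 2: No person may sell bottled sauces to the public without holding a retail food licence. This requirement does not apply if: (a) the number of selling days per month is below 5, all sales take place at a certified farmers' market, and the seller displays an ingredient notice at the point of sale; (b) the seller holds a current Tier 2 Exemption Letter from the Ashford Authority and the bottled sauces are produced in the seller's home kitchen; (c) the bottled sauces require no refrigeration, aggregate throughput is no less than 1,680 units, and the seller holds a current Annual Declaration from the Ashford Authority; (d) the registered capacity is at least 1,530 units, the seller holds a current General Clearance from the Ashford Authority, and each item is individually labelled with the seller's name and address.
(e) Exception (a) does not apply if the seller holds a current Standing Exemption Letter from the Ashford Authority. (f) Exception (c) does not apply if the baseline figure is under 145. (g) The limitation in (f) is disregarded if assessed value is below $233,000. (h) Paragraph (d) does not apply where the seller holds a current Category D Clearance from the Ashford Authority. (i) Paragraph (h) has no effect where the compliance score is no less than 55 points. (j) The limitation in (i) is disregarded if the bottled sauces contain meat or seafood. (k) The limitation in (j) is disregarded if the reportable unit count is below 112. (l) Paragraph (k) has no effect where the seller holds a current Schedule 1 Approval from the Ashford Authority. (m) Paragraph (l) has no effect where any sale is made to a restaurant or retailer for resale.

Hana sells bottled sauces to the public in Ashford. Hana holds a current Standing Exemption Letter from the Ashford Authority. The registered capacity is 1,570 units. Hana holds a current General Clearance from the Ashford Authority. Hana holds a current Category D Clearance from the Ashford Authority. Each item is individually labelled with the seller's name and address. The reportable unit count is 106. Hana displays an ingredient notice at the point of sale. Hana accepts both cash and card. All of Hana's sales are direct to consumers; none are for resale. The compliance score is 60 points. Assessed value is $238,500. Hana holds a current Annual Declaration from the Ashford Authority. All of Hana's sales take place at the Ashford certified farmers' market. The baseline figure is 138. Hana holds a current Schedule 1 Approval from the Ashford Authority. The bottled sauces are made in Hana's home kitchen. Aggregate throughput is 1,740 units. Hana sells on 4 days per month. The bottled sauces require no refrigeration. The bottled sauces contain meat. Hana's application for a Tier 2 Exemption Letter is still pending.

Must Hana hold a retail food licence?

Exception (a)'s conditions are all satisfied: the number of selling days per month is 4, below the 5 limit; all sales are at a certified farmers' market; an ingredient notice is displayed. But applying paragraph (e): (e) is triggered — a current Standing Exemption Letter is held. (a) is therefore removed.
Exception (b) requires that the seller holds a current Tier 2 Exemption Letter from the Ashford Authority; but the Tier 2 Exemption Letter is not current, so (b) is unavailable.
All of (c)'s requirements are met (the bottled sauces are shelf-stable; aggregate throughput is 1,740 units, meeting the 1,680 units threshold; a current Annual Declaration is held). Turning to paragraphs (f)–(g): (f) is triggered — the baseline figure is 138, under the 145 limit. (g) is inapplicable (assessed value is $238,500, not below $233,000), so (f) stands. Exception (c) does not apply.
All of (d)'s requirements are met (the registered capacity is 1,570 units, meeting the 1,530 units threshold; a current General Clearance is held; items are individually labelled). But applying paragraphs (h)–(m): (h) operates against (d): a current Category D Clearance is held. (i) operates (the compliance score is 60 points, meeting the 55 points threshold), but is overridden by (j): (j) operates against (i): the bottled sauces contain meat. (k) is engaged (the reportable unit count is 106, below the 112 limit), but is displaced by (l): (l) is engaged — a current Schedule 1 Approval is held. (m) is not triggered (no sales are for resale), so (l) stands. So (d) is unavailable.
No exception is made out. Hana falls within the general rule.

Yes — Hana must hold a retail food licence.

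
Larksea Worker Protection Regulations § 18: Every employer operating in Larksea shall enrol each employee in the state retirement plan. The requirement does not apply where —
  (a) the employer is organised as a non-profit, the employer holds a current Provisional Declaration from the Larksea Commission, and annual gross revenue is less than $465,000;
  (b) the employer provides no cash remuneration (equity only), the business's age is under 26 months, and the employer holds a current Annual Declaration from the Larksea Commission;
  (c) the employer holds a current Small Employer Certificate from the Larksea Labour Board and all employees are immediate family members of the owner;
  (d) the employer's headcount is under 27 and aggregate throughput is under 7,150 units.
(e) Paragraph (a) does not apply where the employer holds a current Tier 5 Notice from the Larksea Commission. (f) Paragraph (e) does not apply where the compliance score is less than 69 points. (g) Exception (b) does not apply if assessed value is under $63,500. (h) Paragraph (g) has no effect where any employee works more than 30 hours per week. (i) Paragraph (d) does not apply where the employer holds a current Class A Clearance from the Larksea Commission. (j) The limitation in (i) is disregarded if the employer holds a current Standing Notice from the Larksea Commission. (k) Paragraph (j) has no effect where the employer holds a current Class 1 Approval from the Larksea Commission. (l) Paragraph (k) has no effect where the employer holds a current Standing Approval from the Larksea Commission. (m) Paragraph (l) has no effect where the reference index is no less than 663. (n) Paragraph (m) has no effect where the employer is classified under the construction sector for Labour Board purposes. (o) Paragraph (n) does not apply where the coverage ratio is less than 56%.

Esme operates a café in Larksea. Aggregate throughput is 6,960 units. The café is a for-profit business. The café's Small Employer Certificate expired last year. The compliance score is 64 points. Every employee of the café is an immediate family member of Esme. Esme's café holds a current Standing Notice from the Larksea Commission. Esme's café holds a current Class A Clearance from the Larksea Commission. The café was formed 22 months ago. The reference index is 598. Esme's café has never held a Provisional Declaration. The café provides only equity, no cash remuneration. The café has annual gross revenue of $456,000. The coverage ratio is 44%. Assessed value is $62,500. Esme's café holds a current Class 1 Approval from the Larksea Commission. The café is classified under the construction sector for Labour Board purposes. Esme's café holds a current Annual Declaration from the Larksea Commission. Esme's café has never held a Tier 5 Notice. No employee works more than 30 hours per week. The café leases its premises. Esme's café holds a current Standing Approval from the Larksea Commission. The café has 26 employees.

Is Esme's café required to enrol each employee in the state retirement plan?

No — exception (d) applies; Esme's café is not required to enrol each employee in the state retirement plan.

Exception (a) does not apply: the employer is for-profit.
Exception (b)'s conditions are all satisfied: remuneration is equity-only; the business's age is 22 months, under the 26 months limit; a current Annual Declaration is held. However, paragraphs (g)–(h) must be considered: (g) is engaged — assessed value is $62,500, under the $63,500 limit. (h) does not operate here (no employee exceeds 30 hours/week), so (g) stands. Exception (b) does not apply.
Exception (c) requires that the employer holds a current Small Employer Certificate from the Larksea Labour Board; but the Small Employer Certificate has expired, so (c) is unavailable.
Exception (d)'s conditions are all satisfied: the employer's headcount is 26, under the 27 limit; aggregate throughput is 6,960 units, under the 7,150 units limit. Considering the limiting provisions: (i) is triggered (a current Class A Clearance is held), but yields to (j): (j) operates against (i): a current Standing Notice is held. (k) would limit (j) — a current Class 1 Approval is held — but (l) sets (k) aside: (l) operates — a current Standing Approval is held. (m), which would lift (l), is not engaged — the reference index is 598, short of 663. Exception (d) stands.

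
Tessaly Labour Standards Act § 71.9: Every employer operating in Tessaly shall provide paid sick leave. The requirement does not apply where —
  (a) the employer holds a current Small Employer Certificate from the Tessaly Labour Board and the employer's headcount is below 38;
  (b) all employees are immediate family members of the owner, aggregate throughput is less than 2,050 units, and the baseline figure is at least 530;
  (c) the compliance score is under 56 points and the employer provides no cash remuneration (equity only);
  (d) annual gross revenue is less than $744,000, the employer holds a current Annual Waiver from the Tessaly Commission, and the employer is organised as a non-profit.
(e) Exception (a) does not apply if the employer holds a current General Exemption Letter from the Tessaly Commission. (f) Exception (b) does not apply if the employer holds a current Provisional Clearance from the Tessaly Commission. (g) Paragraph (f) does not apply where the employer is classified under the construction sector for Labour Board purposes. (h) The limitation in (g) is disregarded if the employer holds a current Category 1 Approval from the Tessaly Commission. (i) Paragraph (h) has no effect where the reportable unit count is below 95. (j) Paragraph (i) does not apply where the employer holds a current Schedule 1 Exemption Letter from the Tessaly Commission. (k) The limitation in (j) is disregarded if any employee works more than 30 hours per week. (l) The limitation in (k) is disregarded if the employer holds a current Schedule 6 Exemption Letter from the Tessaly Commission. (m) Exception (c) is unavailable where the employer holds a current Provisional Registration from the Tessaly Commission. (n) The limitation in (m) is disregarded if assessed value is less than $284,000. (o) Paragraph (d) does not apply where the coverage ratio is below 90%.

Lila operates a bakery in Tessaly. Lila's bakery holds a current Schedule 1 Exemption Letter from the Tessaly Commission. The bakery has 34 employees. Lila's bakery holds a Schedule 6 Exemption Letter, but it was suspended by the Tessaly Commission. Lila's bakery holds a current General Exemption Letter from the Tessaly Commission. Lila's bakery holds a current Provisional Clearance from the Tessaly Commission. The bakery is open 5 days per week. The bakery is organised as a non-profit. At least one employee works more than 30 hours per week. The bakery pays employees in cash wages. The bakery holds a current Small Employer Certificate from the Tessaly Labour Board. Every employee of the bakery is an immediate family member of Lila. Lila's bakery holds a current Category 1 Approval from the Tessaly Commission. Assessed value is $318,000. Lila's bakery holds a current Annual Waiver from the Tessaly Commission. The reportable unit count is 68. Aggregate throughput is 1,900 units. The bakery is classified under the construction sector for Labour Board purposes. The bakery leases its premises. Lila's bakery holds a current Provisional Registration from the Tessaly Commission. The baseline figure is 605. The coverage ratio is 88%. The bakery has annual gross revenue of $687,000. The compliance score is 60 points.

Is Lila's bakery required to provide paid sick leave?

Exception (a)'s conditions are all satisfied: a current Small Employer Certificate is held; the employer's headcount is 34, below the 38 limit. But: (e) operates against (a): a current General Exemption Letter is held. So (a) is unavailable.
Exception (b): every employee is an immediate family member; aggregate throughput is 1,900 units, less than the 2,050 units limit; the baseline figure is 605, meeting the 530 threshold — every condition holds. Applying paragraphs (f)–(l): (f) would limit (b) — a current Provisional Clearance is held — but (g) sets (f) aside: (g) operates against (f): the bakery is classified under the construction sector. (h) applies (a current Category 1 Approval is held), but yields to (i): (i) is triggered — the reportable unit count is 68, below the 95 limit. (j) would limit (i) — a current Schedule 1 Exemption Letter is held — but (k) sets (j) aside: (k) operates against (j): at least one employee exceeds 30 hours/week. (l) is not engaged (the Schedule 6 Exemption Letter is not current), so (k) stands. Exception (b) stands.
Exception (c) fails — the compliance score is 60 points, not under 56 points.
All of (d)'s requirements are met (annual gross revenue is $687,000, less than the $744,000 limit; a current Annual Waiver is held; the employer is a non-profit). However, paragraph (o) must be considered: (o) is triggered — the coverage ratio is 88%, below the 90% limit. Exception (d) does not apply.

No — exception (b) applies; Lila's bakery is not required to provide paid sick leave.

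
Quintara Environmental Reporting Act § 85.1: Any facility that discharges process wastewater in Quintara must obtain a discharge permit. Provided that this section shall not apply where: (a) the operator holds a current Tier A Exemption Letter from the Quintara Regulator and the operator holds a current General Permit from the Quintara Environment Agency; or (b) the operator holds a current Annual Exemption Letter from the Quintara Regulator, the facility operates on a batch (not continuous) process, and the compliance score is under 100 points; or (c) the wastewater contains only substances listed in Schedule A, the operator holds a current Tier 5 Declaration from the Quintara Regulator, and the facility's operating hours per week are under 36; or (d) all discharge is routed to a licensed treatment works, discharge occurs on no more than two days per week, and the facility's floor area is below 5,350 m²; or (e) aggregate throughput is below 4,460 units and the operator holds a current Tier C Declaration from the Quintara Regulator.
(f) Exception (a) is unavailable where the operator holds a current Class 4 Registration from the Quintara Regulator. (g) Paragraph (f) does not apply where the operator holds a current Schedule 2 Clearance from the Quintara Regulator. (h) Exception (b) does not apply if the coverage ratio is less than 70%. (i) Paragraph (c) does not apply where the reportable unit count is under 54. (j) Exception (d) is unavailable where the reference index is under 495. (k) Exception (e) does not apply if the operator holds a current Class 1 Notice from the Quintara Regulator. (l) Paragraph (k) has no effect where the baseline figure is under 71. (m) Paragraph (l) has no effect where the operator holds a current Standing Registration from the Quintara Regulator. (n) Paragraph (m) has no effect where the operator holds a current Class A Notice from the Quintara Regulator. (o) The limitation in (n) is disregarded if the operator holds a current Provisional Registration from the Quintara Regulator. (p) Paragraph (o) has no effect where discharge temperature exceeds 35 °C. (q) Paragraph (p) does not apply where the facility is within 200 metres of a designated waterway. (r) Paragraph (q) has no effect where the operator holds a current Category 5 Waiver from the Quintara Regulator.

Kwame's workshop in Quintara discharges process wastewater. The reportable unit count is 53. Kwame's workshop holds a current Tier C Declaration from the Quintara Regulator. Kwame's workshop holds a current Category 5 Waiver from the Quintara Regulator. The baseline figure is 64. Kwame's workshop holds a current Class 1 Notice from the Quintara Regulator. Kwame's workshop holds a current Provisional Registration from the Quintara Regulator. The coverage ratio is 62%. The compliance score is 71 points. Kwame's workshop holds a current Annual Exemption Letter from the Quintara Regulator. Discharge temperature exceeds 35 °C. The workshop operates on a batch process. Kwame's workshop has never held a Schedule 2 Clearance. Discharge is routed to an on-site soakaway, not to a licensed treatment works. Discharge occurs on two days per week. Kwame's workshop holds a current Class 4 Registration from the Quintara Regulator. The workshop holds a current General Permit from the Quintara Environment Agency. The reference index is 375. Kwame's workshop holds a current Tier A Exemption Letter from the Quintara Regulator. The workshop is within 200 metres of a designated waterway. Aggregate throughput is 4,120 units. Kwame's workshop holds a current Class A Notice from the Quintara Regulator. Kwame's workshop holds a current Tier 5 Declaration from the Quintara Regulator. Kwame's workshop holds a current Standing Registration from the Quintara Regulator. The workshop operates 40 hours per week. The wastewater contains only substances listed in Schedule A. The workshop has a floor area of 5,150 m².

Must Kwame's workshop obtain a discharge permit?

No — exception (e) applies; Kwame's workshop is not required to obtain a discharge permit.

Exception (a) is satisfied on its face — a current Tier A Exemption Letter is held; a current General Permit is held. But applying paragraphs (f)–(g): (f) is triggered — a current Class 4 Registration is held. (g), which would lift (f), is inapplicable — the Schedule 2 Clearance is not current. Exception (a) does not apply.
All of (b)'s requirements are met (a current Annual Exemption Letter is held; the facility operates on a batch process; the compliance score is 71 points, under the 100 points limit). Turning to paragraph (h): (h) operates against (b): the coverage ratio is 62%, less than the 70% limit. So (b) is unavailable.
Exception (c) requires that the facility's operating hours per week are under 36; but the facility's operating hours per week are 40, not under 36, so (c) is unavailable.
Exception (d) does not apply: discharge is not routed to a licensed treatment works.
Exception (e) is satisfied on its face — aggregate throughput is 4,120 units, below the 4,460 units limit; a current Tier C Declaration is held. Considering the limiting provisions: (k) would limit (e) — a current Class 1 Notice is held — but (l) sets (k) aside: (l) operates against (k): the baseline figure is 64, under the 71 limit. (m) would limit (l) — a current Standing Registration is held — but (n) sets (m) aside: (n) operates against (m): a current Class A Notice is held. (o) is engaged (a current Provisional Registration is held), but is itself disapplied by (p): (p) operates — discharge temperature exceeds 35 °C. (q) would limit (p) — the workshop is within 200 m of a designated waterway — but (r) sets (q) aside: (r) is engaged — a current Category 5 Waiver is held. So (e) applies.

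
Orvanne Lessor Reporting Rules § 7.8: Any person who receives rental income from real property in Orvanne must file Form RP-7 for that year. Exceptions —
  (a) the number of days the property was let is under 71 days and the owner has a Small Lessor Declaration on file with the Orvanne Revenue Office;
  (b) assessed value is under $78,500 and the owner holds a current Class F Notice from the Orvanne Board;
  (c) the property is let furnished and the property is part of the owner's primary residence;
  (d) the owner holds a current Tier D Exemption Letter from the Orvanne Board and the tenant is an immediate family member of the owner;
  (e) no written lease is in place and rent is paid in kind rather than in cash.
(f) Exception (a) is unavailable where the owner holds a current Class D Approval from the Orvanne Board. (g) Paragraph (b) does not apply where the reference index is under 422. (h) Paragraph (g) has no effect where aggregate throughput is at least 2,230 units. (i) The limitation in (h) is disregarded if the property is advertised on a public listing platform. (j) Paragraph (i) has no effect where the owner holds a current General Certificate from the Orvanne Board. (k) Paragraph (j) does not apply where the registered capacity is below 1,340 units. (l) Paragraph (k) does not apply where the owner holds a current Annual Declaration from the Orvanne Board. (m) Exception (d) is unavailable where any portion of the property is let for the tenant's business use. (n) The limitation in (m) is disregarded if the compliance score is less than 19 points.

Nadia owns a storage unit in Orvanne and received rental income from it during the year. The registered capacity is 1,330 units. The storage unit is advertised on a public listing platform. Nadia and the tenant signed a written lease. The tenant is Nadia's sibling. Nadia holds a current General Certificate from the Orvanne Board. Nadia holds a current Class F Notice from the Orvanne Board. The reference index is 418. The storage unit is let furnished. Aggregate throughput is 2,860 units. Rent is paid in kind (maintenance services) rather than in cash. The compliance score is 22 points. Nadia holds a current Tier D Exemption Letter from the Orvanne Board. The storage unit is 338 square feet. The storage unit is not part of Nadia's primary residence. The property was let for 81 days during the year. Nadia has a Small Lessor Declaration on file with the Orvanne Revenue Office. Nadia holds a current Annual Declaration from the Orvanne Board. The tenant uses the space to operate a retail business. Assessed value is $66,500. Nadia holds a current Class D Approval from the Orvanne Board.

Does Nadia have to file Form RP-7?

Exception (a) fails — the number of days the property was let is 81 days, not under 71 days.
Exception (b) is satisfied on its face — assessed value is $66,500, under the $78,500 limit; a current Class F Notice is held. Applying paragraphs (g)–(l): (g) would limit (b) — the reference index is 418, under the 422 limit — but (h) sets (g) aside: (h) operates against (g): aggregate throughput is 2,860 units, meeting the 2,230 units threshold. (i) would limit (h) — the property is publicly advertised — but (j) sets (i) aside: (j) is triggered — a current General Certificate is held. (k) would limit (j) — the registered capacity is 1,330 units, below the 1,340 units limit — but (l) sets (k) aside: (l) operates — a current Annual Declaration is held. So (b) applies.
Exception (c) does not apply: the storage unit is not part of the primary residence.
All of (d)'s requirements are met (a current Tier D Exemption Letter is held; the tenant is an immediate family member). But: (m) operates — the space is let for business use. (n), which would lift (m), does not operate here — the compliance score is 22 points, not less than 19 points. (d) is therefore removed.
Exception (e) fails — a written lease is in place.

No — exception (b) applies; Nadia is not required to file Form RP-7.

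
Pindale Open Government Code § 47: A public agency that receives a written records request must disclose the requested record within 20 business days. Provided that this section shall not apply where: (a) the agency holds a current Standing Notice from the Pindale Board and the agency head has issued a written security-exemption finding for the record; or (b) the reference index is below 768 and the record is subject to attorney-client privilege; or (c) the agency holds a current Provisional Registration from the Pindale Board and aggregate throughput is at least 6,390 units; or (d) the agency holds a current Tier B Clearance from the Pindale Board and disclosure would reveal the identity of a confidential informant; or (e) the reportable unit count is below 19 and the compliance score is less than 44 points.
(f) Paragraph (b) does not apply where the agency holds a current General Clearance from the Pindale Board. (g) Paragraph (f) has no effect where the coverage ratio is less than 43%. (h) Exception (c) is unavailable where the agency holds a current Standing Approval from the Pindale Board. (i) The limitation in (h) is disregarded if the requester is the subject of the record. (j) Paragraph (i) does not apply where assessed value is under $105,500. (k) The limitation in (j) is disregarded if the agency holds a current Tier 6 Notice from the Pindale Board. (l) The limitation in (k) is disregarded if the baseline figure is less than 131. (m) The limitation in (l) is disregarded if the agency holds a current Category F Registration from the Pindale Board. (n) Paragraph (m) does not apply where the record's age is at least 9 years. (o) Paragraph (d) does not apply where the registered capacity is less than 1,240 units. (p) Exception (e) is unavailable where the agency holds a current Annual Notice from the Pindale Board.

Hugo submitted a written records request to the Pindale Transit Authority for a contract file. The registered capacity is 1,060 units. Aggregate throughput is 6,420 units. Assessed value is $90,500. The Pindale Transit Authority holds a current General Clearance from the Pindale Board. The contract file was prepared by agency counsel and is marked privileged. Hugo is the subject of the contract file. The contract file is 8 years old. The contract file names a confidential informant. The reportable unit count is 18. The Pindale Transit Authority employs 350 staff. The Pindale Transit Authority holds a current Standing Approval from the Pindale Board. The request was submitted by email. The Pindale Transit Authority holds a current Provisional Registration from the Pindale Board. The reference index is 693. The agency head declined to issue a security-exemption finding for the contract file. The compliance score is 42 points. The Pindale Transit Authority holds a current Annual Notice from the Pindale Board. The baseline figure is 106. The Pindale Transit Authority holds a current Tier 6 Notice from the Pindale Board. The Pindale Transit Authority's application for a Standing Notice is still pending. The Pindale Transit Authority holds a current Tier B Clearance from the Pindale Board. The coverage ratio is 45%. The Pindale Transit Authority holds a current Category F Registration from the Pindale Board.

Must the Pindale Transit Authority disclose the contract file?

No — exception (c) applies; the Pindale Transit Authority is not required to disclose the contract file.

Exception (a) does not apply: there is no Standing Notice in force.
Exception (b): the reference index is 693, below the 768 limit; the contract file is privileged — every condition holds. But: (f) operates against (b): a current General Clearance is held. (g) is not triggered (the coverage ratio is 45%, not less than 43%), so (f) stands. (b) is therefore removed.
Exception (c)'s conditions are all satisfied: a current Provisional Registration is held; aggregate throughput is 6,420 units, meeting the 6,390 units threshold. Applying paragraphs (h)–(n): (h) is engaged (a current Standing Approval is held), but yields to (i): (i) operates against (h): Hugo is the subject of the contract file. (j) would limit (i) — assessed value is $90,500, under the $105,500 limit — but (k) sets (j) aside: (k) operates against (j): a current Tier 6 Notice is held. (l) would limit (k) — the baseline figure is 106, less than the 131 limit — but (m) sets (l) aside: (m) is triggered — a current Category F Registration is held. (n) is not engaged (the record's age is 8 years, short of 9 years), so (m) stands. (c) remains available.
All of (d)'s requirements are met (a current Tier B Clearance is held; the contract file names a confidential informant). Turning to paragraph (o): (o) operates against (d): the registered capacity is 1,060 units, less than the 1,240 units limit. Exception (d) does not apply.
All of (e)'s requirements are met (the reportable unit count is 18, below the 19 limit; the compliance score is 42 points, less than the 44 points limit). But applying paragraph (p): (p) operates — a current Annual Notice is held. (e) is therefore removed.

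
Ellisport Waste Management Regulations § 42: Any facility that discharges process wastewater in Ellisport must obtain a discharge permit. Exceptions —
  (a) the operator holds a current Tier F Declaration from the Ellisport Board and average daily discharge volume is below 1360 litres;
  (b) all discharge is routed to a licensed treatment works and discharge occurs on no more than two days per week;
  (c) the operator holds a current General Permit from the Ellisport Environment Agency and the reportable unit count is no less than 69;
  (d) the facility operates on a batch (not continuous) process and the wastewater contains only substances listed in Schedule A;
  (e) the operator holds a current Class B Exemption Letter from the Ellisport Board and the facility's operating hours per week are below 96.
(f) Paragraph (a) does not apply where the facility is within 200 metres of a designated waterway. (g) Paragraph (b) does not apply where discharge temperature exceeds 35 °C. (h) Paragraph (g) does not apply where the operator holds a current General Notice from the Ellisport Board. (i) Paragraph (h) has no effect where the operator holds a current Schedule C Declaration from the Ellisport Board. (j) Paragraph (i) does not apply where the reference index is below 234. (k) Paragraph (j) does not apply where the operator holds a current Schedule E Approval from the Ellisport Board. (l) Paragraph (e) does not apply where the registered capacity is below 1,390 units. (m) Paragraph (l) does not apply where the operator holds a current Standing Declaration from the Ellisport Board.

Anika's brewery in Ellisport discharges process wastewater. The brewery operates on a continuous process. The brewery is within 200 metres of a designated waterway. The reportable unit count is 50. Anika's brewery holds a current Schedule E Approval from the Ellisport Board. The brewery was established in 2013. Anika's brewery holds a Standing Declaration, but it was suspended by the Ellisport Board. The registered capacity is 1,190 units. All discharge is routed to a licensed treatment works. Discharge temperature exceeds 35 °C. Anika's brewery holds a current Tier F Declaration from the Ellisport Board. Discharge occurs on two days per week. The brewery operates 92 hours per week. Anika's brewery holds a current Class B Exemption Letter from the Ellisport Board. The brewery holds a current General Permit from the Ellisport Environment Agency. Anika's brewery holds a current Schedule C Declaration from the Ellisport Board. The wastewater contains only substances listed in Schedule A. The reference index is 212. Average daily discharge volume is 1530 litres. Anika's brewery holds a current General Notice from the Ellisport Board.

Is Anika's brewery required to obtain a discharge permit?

Yes — Anika's brewery must obtain a discharge permit.

Exception (a) does not apply: average daily discharge volume is 1530 litres, not below 1360 litres.
Exception (b) is satisfied on its face — discharge is routed to a licensed treatment works; discharge occurs on no more than two days per week. But: (g) is engaged — discharge temperature exceeds 35 °C. (h) operates (a current General Notice is held), but is itself disapplied by (i): (i) is engaged — a current Schedule C Declaration is held. (j) is triggered (the reference index is 212, below the 234 limit), but is itself disapplied by (k): (k) is triggered — a current Schedule E Approval is held. Exception (b) does not apply.
Exception (c) does not apply: the reportable unit count is 50, short of 69.
Exception (d) does not apply: the facility operates on a continuous process.
All of (e)'s requirements are met (a current Class B Exemption Letter is held; the facility's operating hours per week are 92, below the 96 limit). But applying paragraphs (l)–(m): (l) is triggered — the registered capacity is 1,190 units, below the 1,390 units limit. (m), which would lift (l), is not engaged — the Standing Declaration is not current. So (e) is unavailable.
Every exception is unavailable, so the rule governs.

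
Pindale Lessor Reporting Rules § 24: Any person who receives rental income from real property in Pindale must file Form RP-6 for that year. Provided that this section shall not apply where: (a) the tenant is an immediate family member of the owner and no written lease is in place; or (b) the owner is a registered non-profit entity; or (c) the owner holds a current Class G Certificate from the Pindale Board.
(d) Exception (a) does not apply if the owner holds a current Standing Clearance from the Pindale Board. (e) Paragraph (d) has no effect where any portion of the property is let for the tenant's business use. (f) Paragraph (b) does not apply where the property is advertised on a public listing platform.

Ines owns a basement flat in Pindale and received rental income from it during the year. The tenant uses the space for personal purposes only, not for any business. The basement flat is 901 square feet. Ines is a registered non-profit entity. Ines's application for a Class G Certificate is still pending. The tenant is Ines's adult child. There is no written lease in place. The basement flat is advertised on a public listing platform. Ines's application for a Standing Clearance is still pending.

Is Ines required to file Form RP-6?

No — exception (a) applies; Ines is not required to file Form RP-6.

Exception (a): the tenant is an immediate family member; there is no written lease — every condition holds. As to paragraphs (d)–(e): (d), which would limit (a), is not engaged: no current Standing Clearance is held. Exception (a) stands.
Exception (b) is satisfied on its face — Ines is a registered non-profit. However, paragraph (f) must be considered: (f) is triggered — the property is publicly advertised. Exception (b) does not apply.
Exception (c) does not apply: there is no Class G Certificate in force.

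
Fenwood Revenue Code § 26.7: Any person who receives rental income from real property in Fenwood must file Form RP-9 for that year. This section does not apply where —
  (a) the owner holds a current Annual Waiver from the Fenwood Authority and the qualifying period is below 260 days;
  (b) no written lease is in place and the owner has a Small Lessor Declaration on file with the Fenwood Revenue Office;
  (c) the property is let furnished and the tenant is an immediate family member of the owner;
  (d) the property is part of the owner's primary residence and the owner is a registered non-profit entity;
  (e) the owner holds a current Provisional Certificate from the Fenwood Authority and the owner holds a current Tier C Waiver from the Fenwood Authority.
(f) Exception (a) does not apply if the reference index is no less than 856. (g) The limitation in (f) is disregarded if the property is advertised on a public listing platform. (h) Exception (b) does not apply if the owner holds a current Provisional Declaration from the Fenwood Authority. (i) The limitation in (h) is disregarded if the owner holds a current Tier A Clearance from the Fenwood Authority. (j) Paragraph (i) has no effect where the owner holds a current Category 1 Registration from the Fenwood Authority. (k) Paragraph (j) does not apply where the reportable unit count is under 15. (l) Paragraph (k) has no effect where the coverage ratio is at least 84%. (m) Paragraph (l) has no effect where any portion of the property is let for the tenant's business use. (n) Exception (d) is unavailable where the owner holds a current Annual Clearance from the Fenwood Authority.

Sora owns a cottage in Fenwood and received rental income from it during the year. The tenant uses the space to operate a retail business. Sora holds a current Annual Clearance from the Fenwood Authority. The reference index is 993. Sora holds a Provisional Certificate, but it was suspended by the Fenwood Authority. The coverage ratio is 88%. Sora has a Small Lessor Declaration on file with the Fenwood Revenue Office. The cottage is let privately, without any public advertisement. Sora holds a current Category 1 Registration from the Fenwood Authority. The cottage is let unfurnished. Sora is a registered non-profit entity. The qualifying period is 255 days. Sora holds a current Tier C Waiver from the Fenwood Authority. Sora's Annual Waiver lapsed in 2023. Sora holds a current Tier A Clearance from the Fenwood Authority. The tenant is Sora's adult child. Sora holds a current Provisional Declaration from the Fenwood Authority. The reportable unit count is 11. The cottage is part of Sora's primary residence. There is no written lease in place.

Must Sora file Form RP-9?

Exception (a) requires that the owner holds a current Annual Waiver from the Fenwood Authority; but the Annual Waiver is not current, so (a) is unavailable.
Exception (b)'s conditions are all satisfied: there is no written lease; a Small Lessor Declaration is on file. Under paragraphs (h)–(m): (h) would limit (b) — a current Provisional Declaration is held — but (i) sets (h) aside: (i) operates against (h): a current Tier A Clearance is held. (j) applies (a current Category 1 Registration is held), but is overridden by (k): (k) operates against (j): the reportable unit count is 11, under the 15 limit. (l) would limit (k) — the coverage ratio is 88%, meeting the 84% threshold — but (m) sets (l) aside: (m) is triggered — the space is let for business use. Exception (b) stands.
Exception (c) does not apply: the property is let unfurnished.
Exception (d) is satisfied on its face — the cottage is part of the primary residence; Sora is a registered non-profit. But: (n) is triggered — a current Annual Clearance is held. So (d) is unavailable.
Exception (e) fails — no current Provisional Certificate is held.

No — exception (b) applies; Sora is not required to file Form RP-9.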